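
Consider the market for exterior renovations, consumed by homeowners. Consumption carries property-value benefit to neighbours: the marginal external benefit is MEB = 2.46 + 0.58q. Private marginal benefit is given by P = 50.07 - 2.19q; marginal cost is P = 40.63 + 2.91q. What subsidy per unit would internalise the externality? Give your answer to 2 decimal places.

subsidy = 3.99 per unit

Social marginal benefit = demand + MEB = 52.53 - 1.61q.
Set SMB = MC: 52.53 - 1.61q = 40.63 + 2.91q → q* = 2.6327.
The Pigouvian subsidy equals MEB at q*: 2.46 + 0.58×2.6327 = 3.9870.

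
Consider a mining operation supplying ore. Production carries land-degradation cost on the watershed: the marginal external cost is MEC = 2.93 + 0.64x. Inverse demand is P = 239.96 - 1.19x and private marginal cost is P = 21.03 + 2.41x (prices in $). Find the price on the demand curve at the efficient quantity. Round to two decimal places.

P = $179.34

Social marginal cost = private MC + MEC = 23.96 + 3.05x.
Set SMC = demand: 23.96 + 3.05x = 239.96 - 1.19x → x* = 50.9434.
Consumer price on the demand curve at x*: 239.96 − 1.19×50.9434 = 179.3374.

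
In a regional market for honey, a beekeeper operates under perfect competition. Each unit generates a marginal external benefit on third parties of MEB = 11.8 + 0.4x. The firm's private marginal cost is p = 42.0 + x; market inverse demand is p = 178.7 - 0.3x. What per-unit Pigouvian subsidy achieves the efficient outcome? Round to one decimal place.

subsidy = 77.8 per unit

Social marginal cost = private MC − MEB = 30.2 + 0.6x.
Set SMC = demand: 30.2 + 0.6x = 178.7 - 0.3x → x* = 165.0000.
The Pigouvian subsidy equals MEB at x*: 11.8 + 0.4×165.0000 = 77.8000.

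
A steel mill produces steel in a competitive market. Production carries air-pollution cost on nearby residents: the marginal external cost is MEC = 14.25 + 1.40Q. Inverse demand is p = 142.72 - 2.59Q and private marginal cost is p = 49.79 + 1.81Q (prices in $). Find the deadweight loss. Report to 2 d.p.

DWL = $165.52

Market equilibrium (private): 49.79 + 1.81Q = 142.72 - 2.59Q → Q_m = 21.1205.
Social marginal cost = private MC + MEC = 64.04 + 3.21Q.
Set SMC = demand: 64.04 + 3.21Q = 142.72 - 2.59Q → Q* = 13.5655.
The welfare-loss triangle has base |Q_m − Q*| and height MEC(Q_m) (the vertical gap between SMC and demand is zero at Q* and MEC at Q_m).
DWL = ½ × 7.5550 × 43.8186 = 165.5248.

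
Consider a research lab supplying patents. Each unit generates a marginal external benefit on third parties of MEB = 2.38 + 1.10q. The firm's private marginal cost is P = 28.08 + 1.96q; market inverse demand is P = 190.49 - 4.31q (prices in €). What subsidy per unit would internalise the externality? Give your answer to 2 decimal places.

Social marginal cost = private MC − MEB = 25.70 + 0.86q.
Set SMC = demand: 25.70 + 0.86q = 190.49 - 4.31q → q* = 31.8743.
The Pigouvian subsidy equals MEB at q*: 2.38 + 1.10×31.8743 = 37.4417.

subsidy = €37.44 per unit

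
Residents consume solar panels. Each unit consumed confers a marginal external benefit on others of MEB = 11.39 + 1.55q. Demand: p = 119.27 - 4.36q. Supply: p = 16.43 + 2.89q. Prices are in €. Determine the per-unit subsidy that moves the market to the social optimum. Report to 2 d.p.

subsidy = €42.45 per unit

Social marginal benefit = demand + MEB = 130.66 - 2.81q.
Set SMB = MC: 130.66 - 2.81q = 16.43 + 2.89q → q* = 20.0404.
The Pigouvian subsidy equals MEB at q*: 11.39 + 1.55×20.0404 = 42.4526.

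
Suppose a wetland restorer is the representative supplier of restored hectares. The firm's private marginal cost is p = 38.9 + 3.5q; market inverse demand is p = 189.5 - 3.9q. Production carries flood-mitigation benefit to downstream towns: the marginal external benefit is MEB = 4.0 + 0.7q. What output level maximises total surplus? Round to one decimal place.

q* = 23.1

Social marginal cost = private MC − MEB = 34.9 + 2.8q.
Set SMC = demand: 34.9 + 2.8q = 189.5 - 3.9q → q* = 23.0746.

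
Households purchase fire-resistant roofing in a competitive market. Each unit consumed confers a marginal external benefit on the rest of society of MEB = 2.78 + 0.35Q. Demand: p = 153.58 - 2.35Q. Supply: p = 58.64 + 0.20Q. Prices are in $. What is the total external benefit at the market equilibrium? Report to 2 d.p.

$346.08

Market equilibrium (private): 58.64 + 0.20Q = 153.58 - 2.35Q → Q_m = 37.2314.
Total external benefit = ∫₀^{Q_m} (2.78 + 0.35Q) dQ = 2.78×37.2314 + ½×0.35×37.2314² = 346.0843.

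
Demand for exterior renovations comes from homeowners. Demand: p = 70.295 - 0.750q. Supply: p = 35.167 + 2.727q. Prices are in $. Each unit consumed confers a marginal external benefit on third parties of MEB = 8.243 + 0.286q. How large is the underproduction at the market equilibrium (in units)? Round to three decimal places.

Market equilibrium (private): 35.167 + 2.727q = 70.295 - 0.750q → q_m = 10.1030.
Social marginal benefit = demand + MEB = 78.538 - 0.464q.
Set SMB = MC: 78.538 - 0.464q = 35.167 + 2.727q → q* = 13.5917.
Gap = |10.1030 − 13.5917| = 3.4887.

3.489 units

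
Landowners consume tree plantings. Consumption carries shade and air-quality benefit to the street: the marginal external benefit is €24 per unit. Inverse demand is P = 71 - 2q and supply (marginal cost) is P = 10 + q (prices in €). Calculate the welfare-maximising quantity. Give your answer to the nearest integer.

q* = 28

Social marginal benefit = demand + MEB = 95 - 2q.
Set SMB = MC: 95 - 2q = 10 + q → q* = 28.3333.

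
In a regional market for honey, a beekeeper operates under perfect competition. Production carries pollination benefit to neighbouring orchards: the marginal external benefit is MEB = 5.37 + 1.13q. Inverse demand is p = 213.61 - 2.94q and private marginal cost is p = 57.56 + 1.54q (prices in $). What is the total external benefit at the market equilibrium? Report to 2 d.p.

$872.57

Market equilibrium (private): 57.56 + 1.54q = 213.61 - 2.94q → q_m = 34.8326.
Total external benefit = ∫₀^{q_m} (5.37 + 1.13q) dq = 5.37×34.8326 + ½×1.13×34.8326² = 872.5712.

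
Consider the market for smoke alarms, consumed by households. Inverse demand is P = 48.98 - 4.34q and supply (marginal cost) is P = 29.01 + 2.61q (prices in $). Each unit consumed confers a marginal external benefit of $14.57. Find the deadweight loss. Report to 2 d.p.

Market equilibrium (private): 29.01 + 2.61q = 48.98 - 4.34q → q_m = 2.8734.
Social marginal benefit = demand + MEB = 63.55 - 4.34q.
Set SMB = MC: 63.55 - 4.34q = 29.01 + 2.61q → q* = 4.9698.
The welfare-loss triangle has base |q_m − q*| and height MEB(q_m) (the vertical gap between SMB and MC is zero at q* and MEB at q_m).
DWL = ½ × 2.0964 × 14.5700 = 15.2723.

DWL = $15.27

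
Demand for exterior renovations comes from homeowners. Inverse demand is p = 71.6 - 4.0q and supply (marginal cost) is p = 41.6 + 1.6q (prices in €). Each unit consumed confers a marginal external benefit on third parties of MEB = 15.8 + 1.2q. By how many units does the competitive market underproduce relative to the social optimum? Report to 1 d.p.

Market equilibrium (private): 41.6 + 1.6q = 71.6 - 4.0q → q_m = 5.3571.
Social marginal benefit = demand + MEB = 87.4 - 2.8q.
Set SMB = MC: 87.4 - 2.8q = 41.6 + 1.6q → q* = 10.4091.
Gap = |5.3571 − 10.4091| = 5.0520.

5.1 units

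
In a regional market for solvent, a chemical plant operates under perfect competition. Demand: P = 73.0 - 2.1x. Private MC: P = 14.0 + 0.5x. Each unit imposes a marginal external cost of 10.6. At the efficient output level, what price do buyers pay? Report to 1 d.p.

Social marginal cost = private MC + MEC = 24.6 + 0.5x.
Set SMC = demand: 24.6 + 0.5x = 73.0 - 2.1x → x* = 18.6154.
Consumer price on the demand curve at x*: 73.0 − 2.1×18.6154 = 33.9077.

P = 33.9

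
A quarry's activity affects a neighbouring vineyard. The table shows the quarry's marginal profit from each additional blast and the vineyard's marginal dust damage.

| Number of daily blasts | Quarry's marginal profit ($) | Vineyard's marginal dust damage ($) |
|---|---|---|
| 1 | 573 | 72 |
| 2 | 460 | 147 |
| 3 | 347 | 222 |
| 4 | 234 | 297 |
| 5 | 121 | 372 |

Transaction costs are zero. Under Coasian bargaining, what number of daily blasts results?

3

Bargaining reaches the level where marginal profit last exceeds marginal dust damage.
That holds through level 3 (347 ≥ 222) but not at 4 (234 < 297).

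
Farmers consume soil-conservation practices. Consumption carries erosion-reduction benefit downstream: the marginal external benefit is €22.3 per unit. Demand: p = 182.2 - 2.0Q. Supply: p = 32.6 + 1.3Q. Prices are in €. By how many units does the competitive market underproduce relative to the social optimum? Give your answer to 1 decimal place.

6.8 units

Market equilibrium (private): 32.6 + 1.3Q = 182.2 - 2.0Q → Q_m = 45.3333.
Social marginal benefit = demand + MEB = 204.5 - 2.0Q.
Set SMB = MC: 204.5 - 2.0Q = 32.6 + 1.3Q → Q* = 52.0909.
Gap = |45.3333 − 52.0909| = 6.7576.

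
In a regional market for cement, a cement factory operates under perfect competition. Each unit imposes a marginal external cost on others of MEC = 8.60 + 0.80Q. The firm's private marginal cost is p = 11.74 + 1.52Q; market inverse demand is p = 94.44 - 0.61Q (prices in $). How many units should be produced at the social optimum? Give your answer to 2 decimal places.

Social marginal cost = private MC + MEC = 20.34 + 2.32Q.
Set SMC = demand: 20.34 + 2.32Q = 94.44 - 0.61Q → Q* = 25.2901.

Q* = 25.29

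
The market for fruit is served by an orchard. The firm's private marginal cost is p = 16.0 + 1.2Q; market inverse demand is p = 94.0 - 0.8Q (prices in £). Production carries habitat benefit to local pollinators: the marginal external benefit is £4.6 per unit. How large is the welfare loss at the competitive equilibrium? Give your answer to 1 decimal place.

DWL = £5.3

Market equilibrium (private): 16.0 + 1.2Q = 94.0 - 0.8Q → Q_m = 39.0000.
Social marginal cost = private MC − MEB = 11.4 + 1.2Q.
Set SMC = demand: 11.4 + 1.2Q = 94.0 - 0.8Q → Q* = 41.3000.
Height of the DWL triangle at Q_m is demand(Q_m) − SMC(Q_m) = MEB(Q_m) = 4.6000.
DWL = ½ × 2.3000 × 4.6000 = 5.2900.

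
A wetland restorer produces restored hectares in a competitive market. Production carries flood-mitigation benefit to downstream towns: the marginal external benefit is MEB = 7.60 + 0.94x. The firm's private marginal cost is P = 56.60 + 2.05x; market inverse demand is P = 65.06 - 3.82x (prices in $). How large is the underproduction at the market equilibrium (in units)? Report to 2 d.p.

1.82 units

Market equilibrium (private): 56.60 + 2.05x = 65.06 - 3.82x → x_m = 1.4412.
Social marginal cost = private MC − MEB = 49.00 + 1.11x.
Set SMC = demand: 49.00 + 1.11x = 65.06 - 3.82x → x* = 3.2576.
Gap = |1.4412 − 3.2576| = 1.8164.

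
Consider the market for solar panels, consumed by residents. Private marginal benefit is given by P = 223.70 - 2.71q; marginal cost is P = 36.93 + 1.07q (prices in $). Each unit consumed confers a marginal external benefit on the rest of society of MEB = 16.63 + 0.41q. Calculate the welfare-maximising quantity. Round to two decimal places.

q* = 60.36

Social marginal benefit = demand + MEB = 240.33 - 2.30q.
Set SMB = MC: 240.33 - 2.30q = 36.93 + 1.07q → q* = 60.3561.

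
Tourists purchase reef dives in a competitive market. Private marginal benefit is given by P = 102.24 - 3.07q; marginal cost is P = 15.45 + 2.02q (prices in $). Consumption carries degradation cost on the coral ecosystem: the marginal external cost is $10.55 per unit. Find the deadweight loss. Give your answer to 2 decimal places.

DWL = $10.93

Market equilibrium (private): 15.45 + 2.02q = 102.24 - 3.07q → q_m = 17.0511.
Social marginal benefit = demand − MEC = 91.69 - 3.07q.
Set SMB = MC: 91.69 - 3.07q = 15.45 + 2.02q → q* = 14.9784.
The welfare-loss triangle has base |q_m − q*| and height MEC(q_m) (the vertical gap between SMB and MC is zero at q* and MEC at q_m).
DWL = ½ × 2.0727 × 10.5500 = 10.9335.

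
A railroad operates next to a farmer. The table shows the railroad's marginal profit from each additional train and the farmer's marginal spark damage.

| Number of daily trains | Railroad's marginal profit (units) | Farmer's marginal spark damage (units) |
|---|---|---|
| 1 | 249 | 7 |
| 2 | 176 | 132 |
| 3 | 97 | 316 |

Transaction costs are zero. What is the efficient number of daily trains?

2

Bargaining reaches the level where marginal profit last exceeds marginal spark damage.
That holds through level 2 (176 ≥ 132) but not at 3 (97 < 316).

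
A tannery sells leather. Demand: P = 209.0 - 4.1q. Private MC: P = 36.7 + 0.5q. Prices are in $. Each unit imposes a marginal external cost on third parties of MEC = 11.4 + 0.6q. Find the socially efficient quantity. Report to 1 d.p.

q* = 30.9

Social marginal cost = private MC + MEC = 48.1 + 1.1q.
Set SMC = demand: 48.1 + 1.1q = 209.0 - 4.1q → q* = 30.9423.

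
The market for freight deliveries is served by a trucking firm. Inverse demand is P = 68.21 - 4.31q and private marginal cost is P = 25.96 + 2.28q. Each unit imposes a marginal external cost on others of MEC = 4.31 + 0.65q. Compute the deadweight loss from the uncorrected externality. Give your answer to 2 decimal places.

DWL = 4.96

Market equilibrium (private): 25.96 + 2.28q = 68.21 - 4.31q → q_m = 6.4112.
Social marginal cost = private MC + MEC = 30.27 + 2.93q.
Set SMC = demand: 30.27 + 2.93q = 68.21 - 4.31q → q* = 5.2403.
Height of the DWL triangle at q_m is SMC(q_m) − demand(q_m) = MEC(q_m) = 8.4773.
DWL = ½ × 1.1709 × 8.4773 = 4.9630.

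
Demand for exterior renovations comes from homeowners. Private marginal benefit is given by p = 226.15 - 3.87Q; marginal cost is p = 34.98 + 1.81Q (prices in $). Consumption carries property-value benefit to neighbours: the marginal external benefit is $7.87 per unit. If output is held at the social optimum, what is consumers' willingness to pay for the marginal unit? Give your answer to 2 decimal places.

P = $90.54

Social marginal benefit = demand + MEB = 234.02 - 3.87Q.
Set SMB = MC: 234.02 - 3.87Q = 34.98 + 1.81Q → Q* = 35.0423.
Consumer price on the demand curve at Q*: 226.15 − 3.87×35.0423 = 90.5363.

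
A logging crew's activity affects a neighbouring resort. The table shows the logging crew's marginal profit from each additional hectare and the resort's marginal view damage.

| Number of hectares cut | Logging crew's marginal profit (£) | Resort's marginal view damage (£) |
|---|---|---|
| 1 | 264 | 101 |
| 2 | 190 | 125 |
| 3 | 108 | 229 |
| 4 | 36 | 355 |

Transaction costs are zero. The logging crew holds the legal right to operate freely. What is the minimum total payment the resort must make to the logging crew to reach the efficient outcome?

Left alone the logging crew would choose level 4 (marginal profit stays positive).
Efficient level: k* = 2 (marginal profit ≥ marginal view damage through 2).
The resort must at least cover the logging crew's forgone profit from cutting 4→2: 108 + 36 = 144.

£144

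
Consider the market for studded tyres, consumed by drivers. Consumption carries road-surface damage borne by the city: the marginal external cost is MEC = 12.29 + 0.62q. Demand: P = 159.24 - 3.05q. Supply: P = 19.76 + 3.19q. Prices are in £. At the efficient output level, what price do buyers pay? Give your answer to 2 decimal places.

P = £102.69

Social marginal benefit = demand − MEC = 146.95 - 3.67q.
Set SMB = MC: 146.95 - 3.67q = 19.76 + 3.19q → q* = 18.5408.
Consumer price on the demand curve at q*: 159.24 − 3.05×18.5408 = 102.6906.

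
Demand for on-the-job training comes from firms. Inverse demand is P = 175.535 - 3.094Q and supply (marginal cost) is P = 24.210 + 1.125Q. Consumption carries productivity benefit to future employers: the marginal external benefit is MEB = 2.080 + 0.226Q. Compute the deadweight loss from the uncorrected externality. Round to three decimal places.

DWL = 12.992

Market equilibrium (private): 24.210 + 1.125Q = 175.535 - 3.094Q → Q_m = 35.8675.
Social marginal benefit = demand + MEB = 177.615 - 2.868Q.
Set SMB = MC: 177.615 - 2.868Q = 24.210 + 1.125Q → Q* = 38.4185.
The loss is the area between SMB and MC from Q* to Q_m; with linear curves that's a triangle of height MEB(Q_m).
DWL = ½ × 2.5510 × 10.1861 = 12.9924.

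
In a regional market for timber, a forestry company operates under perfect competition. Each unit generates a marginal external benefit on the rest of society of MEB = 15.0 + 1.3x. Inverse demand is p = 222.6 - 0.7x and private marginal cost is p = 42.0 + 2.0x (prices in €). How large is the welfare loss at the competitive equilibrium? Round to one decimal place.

DWL = €3712.5

Market equilibrium (private): 42.0 + 2.0x = 222.6 - 0.7x → x_m = 66.8889.
Social marginal cost = private MC − MEB = 27.0 + 0.7x.
Set SMC = demand: 27.0 + 0.7x = 222.6 - 0.7x → x* = 139.7143.
The welfare-loss triangle has base |x_m − x*| and height MEB(x_m) (the vertical gap between SMC and demand is zero at x* and MEB at x_m).
DWL = ½ × 72.8254 × 101.9556 = 3712.4787.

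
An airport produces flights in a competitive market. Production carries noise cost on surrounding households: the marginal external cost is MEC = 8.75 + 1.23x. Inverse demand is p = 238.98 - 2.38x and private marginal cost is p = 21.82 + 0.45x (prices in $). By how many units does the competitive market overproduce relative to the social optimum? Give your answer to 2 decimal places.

25.40 units

Market equilibrium (private): 21.82 + 0.45x = 238.98 - 2.38x → x_m = 76.7350.
Social marginal cost = private MC + MEC = 30.57 + 1.68x.
Set SMC = demand: 30.57 + 1.68x = 238.98 - 2.38x → x* = 51.3325.
Gap = |76.7350 − 51.3325| = 25.4025.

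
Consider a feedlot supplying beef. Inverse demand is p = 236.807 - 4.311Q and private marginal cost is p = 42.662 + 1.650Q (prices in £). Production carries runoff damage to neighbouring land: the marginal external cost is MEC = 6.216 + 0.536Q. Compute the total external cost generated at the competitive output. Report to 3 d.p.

Market equilibrium (private): 42.662 + 1.650Q = 236.807 - 4.311Q → Q_m = 32.5692.
Total external cost = ∫₀^{Q_m} (6.216 + 0.536Q) dQ = 6.216×32.5692 + ½×0.536×32.5692² = 486.7319.

£486.732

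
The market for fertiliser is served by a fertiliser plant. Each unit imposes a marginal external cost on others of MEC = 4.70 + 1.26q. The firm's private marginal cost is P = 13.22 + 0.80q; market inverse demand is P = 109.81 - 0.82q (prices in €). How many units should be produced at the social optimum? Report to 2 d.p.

q* = 31.91

Social marginal cost = private MC + MEC = 17.92 + 2.06q.
Set SMC = demand: 17.92 + 2.06q = 109.81 - 0.82q → q* = 31.9063.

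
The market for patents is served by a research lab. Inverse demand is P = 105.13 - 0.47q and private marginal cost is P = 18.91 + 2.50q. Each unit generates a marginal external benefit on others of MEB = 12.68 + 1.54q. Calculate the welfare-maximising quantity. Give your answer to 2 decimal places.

Social marginal cost = private MC − MEB = 6.23 + 0.96q.
Set SMC = demand: 6.23 + 0.96q = 105.13 - 0.47q → q* = 69.1608.

q* = 69.16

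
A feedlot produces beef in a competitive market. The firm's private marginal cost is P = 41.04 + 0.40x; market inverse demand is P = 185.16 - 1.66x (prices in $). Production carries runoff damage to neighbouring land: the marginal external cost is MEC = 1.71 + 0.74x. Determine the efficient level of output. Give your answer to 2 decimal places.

Social marginal cost = private MC + MEC = 42.75 + 1.14x.
Set SMC = demand: 42.75 + 1.14x = 185.16 - 1.66x → x* = 50.8607.

x* = 50.86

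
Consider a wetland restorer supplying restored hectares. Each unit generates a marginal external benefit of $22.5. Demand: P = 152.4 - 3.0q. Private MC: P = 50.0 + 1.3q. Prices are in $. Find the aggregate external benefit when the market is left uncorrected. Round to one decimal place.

$535.8

Market equilibrium (private): 50.0 + 1.3q = 152.4 - 3.0q → q_m = 23.8140.
Total external benefit = MEB × q_m = 22.5 × 23.8140 = 535.8150.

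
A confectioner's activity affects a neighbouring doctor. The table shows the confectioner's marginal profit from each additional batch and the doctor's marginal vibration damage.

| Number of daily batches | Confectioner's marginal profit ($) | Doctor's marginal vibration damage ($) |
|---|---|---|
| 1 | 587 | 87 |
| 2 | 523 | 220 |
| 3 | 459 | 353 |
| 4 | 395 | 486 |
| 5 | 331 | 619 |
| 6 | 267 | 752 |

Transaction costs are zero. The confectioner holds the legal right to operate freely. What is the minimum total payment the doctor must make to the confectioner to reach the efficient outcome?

$993

Left alone the confectioner would choose level 6 (marginal profit stays positive).
Efficient level: k* = 3 (marginal profit ≥ marginal vibration damage through 3).
The doctor must at least cover the confectioner's forgone profit from cutting 6→3: 395 + 331 + 267 = 993.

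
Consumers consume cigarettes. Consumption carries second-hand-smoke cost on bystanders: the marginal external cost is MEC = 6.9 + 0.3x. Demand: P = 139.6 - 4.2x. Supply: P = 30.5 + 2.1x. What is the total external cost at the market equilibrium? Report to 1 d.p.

164.5

Market equilibrium (private): 30.5 + 2.1x = 139.6 - 4.2x → x_m = 17.3175.
Total external cost = ∫₀^{x_m} (6.9 + 0.3x) dx = 6.9×17.3175 + ½×0.3×17.3175² = 164.4751.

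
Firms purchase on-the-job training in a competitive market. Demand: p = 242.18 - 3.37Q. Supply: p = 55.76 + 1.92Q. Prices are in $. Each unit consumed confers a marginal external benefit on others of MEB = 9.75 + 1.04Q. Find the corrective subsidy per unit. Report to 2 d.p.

Social marginal benefit = demand + MEB = 251.93 - 2.33Q.
Set SMB = MC: 251.93 - 2.33Q = 55.76 + 1.92Q → Q* = 46.1576.
The Pigouvian subsidy equals MEB at Q*: 9.75 + 1.04×46.1576 = 57.7539.

subsidy = $57.75 per unit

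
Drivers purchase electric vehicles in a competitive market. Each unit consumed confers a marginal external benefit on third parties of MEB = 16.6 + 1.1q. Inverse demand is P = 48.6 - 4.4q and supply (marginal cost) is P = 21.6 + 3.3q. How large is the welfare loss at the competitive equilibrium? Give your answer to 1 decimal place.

DWL = 31.7

Market equilibrium (private): 21.6 + 3.3q = 48.6 - 4.4q → q_m = 3.5065.
Social marginal benefit = demand + MEB = 65.2 - 3.3q.
Set SMB = MC: 65.2 - 3.3q = 21.6 + 3.3q → q* = 6.6061.
Height of the DWL triangle at q_m is SMB(q_m) − MC(q_m) = MEB(q_m) = 20.4571.
DWL = ½ × 3.0996 × 20.4571 = 31.7044.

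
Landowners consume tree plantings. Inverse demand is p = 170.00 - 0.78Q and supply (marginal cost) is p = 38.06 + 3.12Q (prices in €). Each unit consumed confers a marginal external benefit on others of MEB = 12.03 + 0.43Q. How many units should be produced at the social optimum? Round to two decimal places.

Q* = 41.49

Social marginal benefit = demand + MEB = 182.03 - 0.35Q.
Set SMB = MC: 182.03 - 0.35Q = 38.06 + 3.12Q → Q* = 41.4899.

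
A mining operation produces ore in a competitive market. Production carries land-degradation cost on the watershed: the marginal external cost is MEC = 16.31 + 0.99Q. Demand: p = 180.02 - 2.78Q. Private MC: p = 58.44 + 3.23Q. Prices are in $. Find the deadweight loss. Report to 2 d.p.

DWL = $94.31

Market equilibrium (private): 58.44 + 3.23Q = 180.02 - 2.78Q → Q_m = 20.2296.
Social marginal cost = private MC + MEC = 74.75 + 4.22Q.
Set SMC = demand: 74.75 + 4.22Q = 180.02 - 2.78Q → Q* = 15.0386.
The welfare-loss triangle has base |Q_m − Q*| and height MEC(Q_m) (the vertical gap between SMC and demand is zero at Q* and MEC at Q_m).
DWL = ½ × 5.1910 × 36.3373 = 94.3135.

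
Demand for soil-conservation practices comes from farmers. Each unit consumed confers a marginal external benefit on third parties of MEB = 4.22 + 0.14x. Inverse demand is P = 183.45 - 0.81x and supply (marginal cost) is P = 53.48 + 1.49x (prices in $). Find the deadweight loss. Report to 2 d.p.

Market equilibrium (private): 53.48 + 1.49x = 183.45 - 0.81x → x_m = 56.5087.
Social marginal benefit = demand + MEB = 187.67 - 0.67x.
Set SMB = MC: 187.67 - 0.67x = 53.48 + 1.49x → x* = 62.1250.
Height of the DWL triangle at x_m is SMB(x_m) − MC(x_m) = MEB(x_m) = 12.1312.
DWL = ½ × 5.6163 × 12.1312 = 34.0662.

DWL = $34.07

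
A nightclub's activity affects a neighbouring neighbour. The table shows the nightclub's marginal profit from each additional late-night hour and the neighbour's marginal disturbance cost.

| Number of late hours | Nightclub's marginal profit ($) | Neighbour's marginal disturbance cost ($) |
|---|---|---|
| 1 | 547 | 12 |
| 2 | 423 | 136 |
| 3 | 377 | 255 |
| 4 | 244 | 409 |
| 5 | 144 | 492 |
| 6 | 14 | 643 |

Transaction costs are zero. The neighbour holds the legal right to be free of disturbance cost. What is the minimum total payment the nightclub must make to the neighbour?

Efficient level: marginal profit ≥ marginal disturbance cost through level 3, so k* = 3.
With the neighbour holding the right, the nightclub must at least compensate total damage at k*: 12 + 136 + 255 = 403.

$403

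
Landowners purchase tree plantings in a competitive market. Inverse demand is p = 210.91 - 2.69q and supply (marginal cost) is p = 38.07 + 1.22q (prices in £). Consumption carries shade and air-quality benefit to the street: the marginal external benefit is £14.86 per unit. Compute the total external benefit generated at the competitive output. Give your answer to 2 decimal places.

Market equilibrium (private): 38.07 + 1.22q = 210.91 - 2.69q → q_m = 44.2046.
Total external benefit = MEB × q_m = 14.86 × 44.2046 = 656.8804.

£656.88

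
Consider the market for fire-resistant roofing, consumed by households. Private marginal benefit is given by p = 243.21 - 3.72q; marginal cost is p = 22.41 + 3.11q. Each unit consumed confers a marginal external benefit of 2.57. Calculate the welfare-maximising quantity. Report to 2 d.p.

q* = 32.70

Social marginal benefit = demand + MEB = 245.78 - 3.72q.
Set SMB = MC: 245.78 - 3.72q = 22.41 + 3.11q → q* = 32.7042.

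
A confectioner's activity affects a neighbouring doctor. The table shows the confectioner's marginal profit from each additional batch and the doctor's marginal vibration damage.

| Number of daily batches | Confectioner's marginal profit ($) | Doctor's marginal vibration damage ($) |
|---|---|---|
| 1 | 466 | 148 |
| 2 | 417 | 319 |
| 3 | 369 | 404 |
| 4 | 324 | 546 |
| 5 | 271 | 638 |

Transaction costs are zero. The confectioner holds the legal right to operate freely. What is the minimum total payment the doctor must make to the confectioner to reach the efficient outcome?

$964

Left alone the confectioner would choose level 5 (marginal profit stays positive).
Efficient level: k* = 2 (marginal profit ≥ marginal vibration damage through 2).
The doctor must at least cover the confectioner's forgone profit from cutting 5→2: 369 + 324 + 271 = 964.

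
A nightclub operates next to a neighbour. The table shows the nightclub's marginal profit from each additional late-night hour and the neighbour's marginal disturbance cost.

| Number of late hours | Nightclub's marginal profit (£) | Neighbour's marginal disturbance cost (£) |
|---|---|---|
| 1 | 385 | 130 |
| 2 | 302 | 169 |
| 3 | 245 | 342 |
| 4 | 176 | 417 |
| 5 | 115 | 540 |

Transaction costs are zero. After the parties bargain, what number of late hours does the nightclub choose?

2

Bargaining reaches the level where marginal profit last exceeds marginal disturbance cost.
That holds through level 2 (302 ≥ 169) but not at 3 (245 < 342).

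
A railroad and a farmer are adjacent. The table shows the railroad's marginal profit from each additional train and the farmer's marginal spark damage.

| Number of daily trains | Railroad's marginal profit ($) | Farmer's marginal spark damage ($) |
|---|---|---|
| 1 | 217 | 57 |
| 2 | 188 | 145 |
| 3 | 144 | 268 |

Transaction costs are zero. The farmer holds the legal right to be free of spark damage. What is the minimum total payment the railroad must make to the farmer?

$202

Efficient level: marginal profit ≥ marginal spark damage through level 2, so k* = 2.
With the farmer holding the right, the railroad must at least compensate total damage at k*: 57 + 145 = 202.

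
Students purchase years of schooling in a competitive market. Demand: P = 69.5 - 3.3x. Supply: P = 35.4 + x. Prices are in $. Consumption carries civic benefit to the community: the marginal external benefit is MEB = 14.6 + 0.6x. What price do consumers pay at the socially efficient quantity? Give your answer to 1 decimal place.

P = $26.1

Social marginal benefit = demand + MEB = 84.1 - 2.7x.
Set SMB = MC: 84.1 - 2.7x = 35.4 + x → x* = 13.1622.
Consumer price on the demand curve at x*: 69.5 − 3.3×13.1622 = 26.0647.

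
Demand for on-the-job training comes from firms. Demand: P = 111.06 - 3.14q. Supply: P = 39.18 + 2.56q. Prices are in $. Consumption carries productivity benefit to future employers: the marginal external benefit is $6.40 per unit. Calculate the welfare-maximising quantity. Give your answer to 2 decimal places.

Social marginal benefit = demand + MEB = 117.46 - 3.14q.
Set SMB = MC: 117.46 - 3.14q = 39.18 + 2.56q → q* = 13.7333.

q* = 13.73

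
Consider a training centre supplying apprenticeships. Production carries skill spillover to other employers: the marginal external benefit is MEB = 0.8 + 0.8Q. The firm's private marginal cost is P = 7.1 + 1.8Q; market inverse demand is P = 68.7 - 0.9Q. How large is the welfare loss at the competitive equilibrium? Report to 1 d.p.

Market equilibrium (private): 7.1 + 1.8Q = 68.7 - 0.9Q → Q_m = 22.8148.
Social marginal cost = private MC − MEB = 6.3 + Q.
Set SMC = demand: 6.3 + Q = 68.7 - 0.9Q → Q* = 32.8421.
The welfare-loss triangle has base |Q_m − Q*| and height MEB(Q_m) (the vertical gap between SMC and demand is zero at Q* and MEB at Q_m).
DWL = ½ × 10.0273 × 19.0519 = 95.5196.

DWL = 95.5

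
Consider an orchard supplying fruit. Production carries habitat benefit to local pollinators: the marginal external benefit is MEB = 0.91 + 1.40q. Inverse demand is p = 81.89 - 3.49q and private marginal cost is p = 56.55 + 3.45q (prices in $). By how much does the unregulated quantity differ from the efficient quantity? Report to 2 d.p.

Market equilibrium (private): 56.55 + 3.45q = 81.89 - 3.49q → q_m = 3.6513.
Social marginal cost = private MC − MEB = 55.64 + 2.05q.
Set SMC = demand: 55.64 + 2.05q = 81.89 - 3.49q → q* = 4.7383.
Gap = |3.6513 − 4.7383| = 1.0870.

1.09 units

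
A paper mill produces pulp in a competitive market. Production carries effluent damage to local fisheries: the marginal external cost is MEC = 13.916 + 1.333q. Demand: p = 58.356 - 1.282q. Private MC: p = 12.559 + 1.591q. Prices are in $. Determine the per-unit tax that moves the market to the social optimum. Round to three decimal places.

Social marginal cost = private MC + MEC = 26.475 + 2.924q.
Set SMC = demand: 26.475 + 2.924q = 58.356 - 1.282q → q* = 7.5799.
The Pigouvian tax equals MEC at q*: 13.916 + 1.333×7.5799 = 24.0200.

tax = $24.020 per unit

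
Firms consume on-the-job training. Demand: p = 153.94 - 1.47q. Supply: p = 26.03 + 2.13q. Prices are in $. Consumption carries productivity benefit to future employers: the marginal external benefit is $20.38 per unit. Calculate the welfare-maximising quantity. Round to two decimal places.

q* = 41.19

Social marginal benefit = demand + MEB = 174.32 - 1.47q.
Set SMB = MC: 174.32 - 1.47q = 26.03 + 2.13q → q* = 41.1917.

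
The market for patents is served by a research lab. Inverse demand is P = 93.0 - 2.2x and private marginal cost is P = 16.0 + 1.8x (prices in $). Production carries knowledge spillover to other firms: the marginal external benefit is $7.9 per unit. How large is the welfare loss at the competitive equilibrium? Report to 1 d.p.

Market equilibrium (private): 16.0 + 1.8x = 93.0 - 2.2x → x_m = 19.2500.
Social marginal cost = private MC − MEB = 8.1 + 1.8x.
Set SMC = demand: 8.1 + 1.8x = 93.0 - 2.2x → x* = 21.2250.
Between x* and x_m the wedge demand − SMC runs linearly from 0 to MEB(x_m), so the loss is a triangle.
DWL = ½ × 1.9750 × 7.9000 = 7.8013.

DWL = $7.8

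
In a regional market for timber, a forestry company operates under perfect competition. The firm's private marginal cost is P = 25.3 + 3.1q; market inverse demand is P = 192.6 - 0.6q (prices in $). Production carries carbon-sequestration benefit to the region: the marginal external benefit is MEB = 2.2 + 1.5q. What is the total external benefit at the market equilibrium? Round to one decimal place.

$1632.9

Market equilibrium (private): 25.3 + 3.1q = 192.6 - 0.6q → q_m = 45.2162.
Total external benefit = ∫₀^{q_m} (2.2 + 1.5q) dq = 2.2×45.2162 + ½×1.5×45.2162² = 1632.8542.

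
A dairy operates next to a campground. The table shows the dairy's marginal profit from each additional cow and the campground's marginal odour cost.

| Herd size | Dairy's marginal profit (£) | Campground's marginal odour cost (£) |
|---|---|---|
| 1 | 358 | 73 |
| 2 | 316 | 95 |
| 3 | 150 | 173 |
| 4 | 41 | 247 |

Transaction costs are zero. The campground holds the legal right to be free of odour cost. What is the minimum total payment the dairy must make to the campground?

Efficient level: marginal profit ≥ marginal odour cost through level 2, so k* = 2.
With the campground holding the right, the dairy must at least compensate total damage at k*: 73 + 95 = 168.

£168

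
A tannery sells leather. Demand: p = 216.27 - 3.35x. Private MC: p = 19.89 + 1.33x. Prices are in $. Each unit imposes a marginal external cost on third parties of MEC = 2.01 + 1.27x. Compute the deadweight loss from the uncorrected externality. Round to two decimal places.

Market equilibrium (private): 19.89 + 1.33x = 216.27 - 3.35x → x_m = 41.9615.
Social marginal cost = private MC + MEC = 21.90 + 2.60x.
Set SMC = demand: 21.90 + 2.60x = 216.27 - 3.35x → x* = 32.6672.
The welfare-loss triangle has base |x_m − x*| and height MEC(x_m) (the vertical gap between SMC and demand is zero at x* and MEC at x_m).
DWL = ½ × 9.2943 × 55.3012 = 256.9930.

DWL = $256.99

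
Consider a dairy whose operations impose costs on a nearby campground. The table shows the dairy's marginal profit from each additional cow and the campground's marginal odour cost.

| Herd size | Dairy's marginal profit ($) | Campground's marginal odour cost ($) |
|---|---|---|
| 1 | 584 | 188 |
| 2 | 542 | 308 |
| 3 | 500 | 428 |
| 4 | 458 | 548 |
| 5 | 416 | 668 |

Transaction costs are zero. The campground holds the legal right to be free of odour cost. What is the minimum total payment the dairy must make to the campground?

Efficient level: marginal profit ≥ marginal odour cost through level 3, so k* = 3.
With the campground holding the right, the dairy must at least compensate total damage at k*: 188 + 308 + 428 = 924.

$924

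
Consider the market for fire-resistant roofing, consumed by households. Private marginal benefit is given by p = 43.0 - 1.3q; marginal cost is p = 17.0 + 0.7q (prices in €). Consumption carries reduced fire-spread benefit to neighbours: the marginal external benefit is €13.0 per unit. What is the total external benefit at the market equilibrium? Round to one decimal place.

Market equilibrium (private): 17.0 + 0.7q = 43.0 - 1.3q → q_m = 13.0000.
Total external benefit = MEB × q_m = 13.0 × 13.0000 = 169.0000.

€169.0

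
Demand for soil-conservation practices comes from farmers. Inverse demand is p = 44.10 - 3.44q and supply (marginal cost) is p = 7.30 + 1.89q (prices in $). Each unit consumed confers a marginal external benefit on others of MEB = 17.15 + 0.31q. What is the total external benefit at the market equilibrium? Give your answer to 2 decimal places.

Market equilibrium (private): 7.30 + 1.89q = 44.10 - 3.44q → q_m = 6.9043.
Total external benefit = ∫₀^{q_m} (17.15 + 0.31q) dq = 17.15×6.9043 + ½×0.31×6.9043² = 125.7975.

$125.80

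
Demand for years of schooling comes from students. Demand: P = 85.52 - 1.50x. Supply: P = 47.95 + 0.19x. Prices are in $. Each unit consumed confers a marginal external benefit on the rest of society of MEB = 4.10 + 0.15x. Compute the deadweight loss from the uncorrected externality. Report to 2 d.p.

Market equilibrium (private): 47.95 + 0.19x = 85.52 - 1.50x → x_m = 22.2308.
Social marginal benefit = demand + MEB = 89.62 - 1.35x.
Set SMB = MC: 89.62 - 1.35x = 47.95 + 0.19x → x* = 27.0584.
The welfare-loss triangle has base |x_m − x*| and height MEB(x_m) (the vertical gap between SMB and MC is zero at x* and MEB at x_m).
DWL = ½ × 4.8276 × 7.4346 = 17.9456.

DWL = $17.95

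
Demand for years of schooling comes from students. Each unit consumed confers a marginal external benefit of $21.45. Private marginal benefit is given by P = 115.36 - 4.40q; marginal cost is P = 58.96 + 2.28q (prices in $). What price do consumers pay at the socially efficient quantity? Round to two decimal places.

P = $64.08

Social marginal benefit = demand + MEB = 136.81 - 4.40q.
Set SMB = MC: 136.81 - 4.40q = 58.96 + 2.28q → q* = 11.6542.
Consumer price on the demand curve at q*: 115.36 − 4.40×11.6542 = 64.0815.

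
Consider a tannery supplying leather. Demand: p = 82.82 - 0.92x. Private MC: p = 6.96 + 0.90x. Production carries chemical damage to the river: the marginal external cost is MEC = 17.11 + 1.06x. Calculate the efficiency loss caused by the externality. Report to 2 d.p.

DWL = 652.21

Market equilibrium (private): 6.96 + 0.90x = 82.82 - 0.92x → x_m = 41.6813.
Social marginal cost = private MC + MEC = 24.07 + 1.96x.
Set SMC = demand: 24.07 + 1.96x = 82.82 - 0.92x → x* = 20.3993.
Height of the DWL triangle at x_m is SMC(x_m) − demand(x_m) = MEC(x_m) = 61.2922.
DWL = ½ × 21.2820 × 61.2922 = 652.2103.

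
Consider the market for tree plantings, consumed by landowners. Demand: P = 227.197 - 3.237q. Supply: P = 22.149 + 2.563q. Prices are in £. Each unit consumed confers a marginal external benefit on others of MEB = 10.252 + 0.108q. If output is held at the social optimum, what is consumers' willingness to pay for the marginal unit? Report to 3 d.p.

Social marginal benefit = demand + MEB = 237.449 - 3.129q.
Set SMB = MC: 237.449 - 3.129q = 22.149 + 2.563q → q* = 37.8250.
Consumer price on the demand curve at q*: 227.197 − 3.237×37.8250 = 104.7575.

P = £104.757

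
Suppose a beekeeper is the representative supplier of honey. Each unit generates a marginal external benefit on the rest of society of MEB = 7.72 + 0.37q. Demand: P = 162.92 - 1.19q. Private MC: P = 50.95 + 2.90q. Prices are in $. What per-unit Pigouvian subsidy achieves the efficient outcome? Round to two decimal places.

Social marginal cost = private MC − MEB = 43.23 + 2.53q.
Set SMC = demand: 43.23 + 2.53q = 162.92 - 1.19q → q* = 32.1747.
The Pigouvian subsidy equals MEB at q*: 7.72 + 0.37×32.1747 = 19.6246.

subsidy = $19.62 per unit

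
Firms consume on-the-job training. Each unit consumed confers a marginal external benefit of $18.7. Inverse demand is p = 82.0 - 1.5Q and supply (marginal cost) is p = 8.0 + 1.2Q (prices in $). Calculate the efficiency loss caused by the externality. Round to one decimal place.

DWL = $64.8

Market equilibrium (private): 8.0 + 1.2Q = 82.0 - 1.5Q → Q_m = 27.4074.
Social marginal benefit = demand + MEB = 100.7 - 1.5Q.
Set SMB = MC: 100.7 - 1.5Q = 8.0 + 1.2Q → Q* = 34.3333.
Height of the DWL triangle at Q_m is SMB(Q_m) − MC(Q_m) = MEB(Q_m) = 18.7000.
DWL = ½ × 6.9259 × 18.7000 = 64.7572.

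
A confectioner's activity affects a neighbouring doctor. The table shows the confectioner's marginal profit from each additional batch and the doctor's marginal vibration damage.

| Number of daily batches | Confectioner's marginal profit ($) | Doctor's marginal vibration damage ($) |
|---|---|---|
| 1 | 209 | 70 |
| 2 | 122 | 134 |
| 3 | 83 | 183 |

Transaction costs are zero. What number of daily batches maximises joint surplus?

Bargaining reaches the level where marginal profit last exceeds marginal vibration damage.
That holds through level 1 (209 ≥ 70) but not at 2 (122 < 134).

1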